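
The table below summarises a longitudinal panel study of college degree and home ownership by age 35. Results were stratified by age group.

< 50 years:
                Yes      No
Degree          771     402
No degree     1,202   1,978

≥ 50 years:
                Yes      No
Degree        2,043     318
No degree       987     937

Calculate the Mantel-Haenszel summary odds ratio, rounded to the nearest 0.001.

OR_MH = Σ(aᵢdᵢ/nᵢ) / Σ(bᵢcᵢ/nᵢ), where nᵢ is the stratum total.
Stratum 1 (< 50 years): n = 4353; a·d/n = 771·1978/4353 = 350.3418; b·c/n = 402·1202/4353 = 111.0048
Stratum 2 (≥ 50 years): n = 4285; a·d/n = 2043·937/4285 = 446.7424; b·c/n = 318·987/4285 = 73.2476
OR_MH = (350.3418 + 446.7424) / (111.0048 + 73.2476) = 797.0842 / 184.2524 = 4.32604

4.326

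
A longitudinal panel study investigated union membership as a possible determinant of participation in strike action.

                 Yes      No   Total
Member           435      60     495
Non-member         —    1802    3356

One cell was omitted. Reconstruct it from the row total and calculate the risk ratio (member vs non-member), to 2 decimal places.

1.90

The missing cell is in the unexposed row: 3356 − 1802 = 1554.
So a = 435, b = 60, c = 1554, d = 1802.
RR = [a/(a+b)] / [c/(c+d)] = (435/495) / (1554/3356) = 0.87879/0.46305 = 1.89782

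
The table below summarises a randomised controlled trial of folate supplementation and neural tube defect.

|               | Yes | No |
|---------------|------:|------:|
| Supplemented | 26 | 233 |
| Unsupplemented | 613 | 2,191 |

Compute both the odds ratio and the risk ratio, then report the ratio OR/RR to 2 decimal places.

0.87

Cells: a = 26, b = 233, c = 613, d = 2191.
OR = (26·2191)/(233·613) = 56966/142829 = 0.39884
Risk in exposed = 26/259 = 0.10039; risk in unexposed = 613/2804 = 0.21862; RR = 0.45919
OR/RR = 0.39884 / 0.45919 = 0.86858
The outcome is not rare, so the OR lies further from 1 than the RR.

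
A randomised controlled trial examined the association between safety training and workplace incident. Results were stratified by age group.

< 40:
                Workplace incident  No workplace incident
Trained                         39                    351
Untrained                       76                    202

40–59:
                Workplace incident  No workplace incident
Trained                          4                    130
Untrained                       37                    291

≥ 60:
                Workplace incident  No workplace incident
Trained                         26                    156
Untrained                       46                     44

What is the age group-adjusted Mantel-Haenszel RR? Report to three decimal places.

0.322

RR_MH = Σ(aᵢ·n₀ᵢ/nᵢ) / Σ(cᵢ·n₁ᵢ/nᵢ), with n₁ᵢ = aᵢ+bᵢ (exposed), n₀ᵢ = cᵢ+dᵢ (unexposed), nᵢ = n₁ᵢ+n₀ᵢ.
Stratum 1 (< 40): n₁ = 390, n₀ = 278, n = 668; a·n₀/n = 39·278/668 = 16.2305; c·n₁/n = 76·390/668 = 44.3713
Stratum 2 (40–59): n₁ = 134, n₀ = 328, n = 462; a·n₀/n = 4·328/462 = 2.8398; c·n₁/n = 37·134/462 = 10.7316
Stratum 3 (≥ 60): n₁ = 182, n₀ = 90, n = 272; a·n₀/n = 26·90/272 = 8.6029; c·n₁/n = 46·182/272 = 30.7794
RR_MH = (16.2305 + 2.8398 + 8.6029) / (44.3713 + 10.7316 + 30.7794) = 27.6733 / 85.8823 = 0.32222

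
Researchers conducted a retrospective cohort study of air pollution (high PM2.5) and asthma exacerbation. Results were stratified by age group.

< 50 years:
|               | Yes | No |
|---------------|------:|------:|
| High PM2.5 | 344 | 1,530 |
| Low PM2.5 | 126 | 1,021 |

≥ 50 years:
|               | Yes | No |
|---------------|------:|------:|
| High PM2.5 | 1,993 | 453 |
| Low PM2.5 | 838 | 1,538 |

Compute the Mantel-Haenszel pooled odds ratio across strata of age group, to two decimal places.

5.28

OR_MH = Σ(aᵢdᵢ/nᵢ) / Σ(bᵢcᵢ/nᵢ), where nᵢ is the stratum total.
Stratum 1 (< 50 years): n = 3021; a·d/n = 344·1021/3021 = 116.2608; b·c/n = 1530·126/3021 = 63.8133
Stratum 2 (≥ 50 years): n = 4822; a·d/n = 1993·1538/4822 = 635.6769; b·c/n = 453·838/4822 = 78.7254
OR_MH = (116.2608 + 635.6769) / (63.8133 + 78.7254) = 751.9377 / 142.5387 = 5.27532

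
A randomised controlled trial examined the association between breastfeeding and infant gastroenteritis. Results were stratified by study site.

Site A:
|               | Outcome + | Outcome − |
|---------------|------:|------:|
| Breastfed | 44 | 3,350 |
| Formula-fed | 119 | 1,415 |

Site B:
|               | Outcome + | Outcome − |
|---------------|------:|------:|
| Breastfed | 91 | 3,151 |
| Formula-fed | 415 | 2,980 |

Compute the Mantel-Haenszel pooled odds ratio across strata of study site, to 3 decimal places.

OR_MH = Σ(aᵢdᵢ/nᵢ) / Σ(bᵢcᵢ/nᵢ), where nᵢ is the stratum total.
Stratum 1 (Site A): n = 4928; a·d/n = 44·1415/4928 = 12.6339; b·c/n = 3350·119/4928 = 80.8949
Stratum 2 (Site B): n = 6637; a·d/n = 91·2980/6637 = 40.8588; b·c/n = 3151·415/6637 = 197.0265
OR_MH = (12.6339 + 40.8588) / (80.8949 + 197.0265) = 53.4928 / 277.9214 = 0.19247

0.192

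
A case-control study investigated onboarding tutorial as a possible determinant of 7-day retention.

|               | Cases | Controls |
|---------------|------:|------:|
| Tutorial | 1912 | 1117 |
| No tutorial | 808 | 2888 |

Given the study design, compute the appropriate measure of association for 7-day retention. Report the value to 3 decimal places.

6.118

Cells: a = 1912, b = 1117, c = 808, d = 2888.
This is a case-control study: participants were sampled on outcome status, so risks in the source population cannot be estimated directly — relative risk is not valid here. The odds ratio is the appropriate measure.
OR = (a·d)/(b·c) = (1912 × 2888) / (1117 × 808) = 5521856 / 902536 = 6.11816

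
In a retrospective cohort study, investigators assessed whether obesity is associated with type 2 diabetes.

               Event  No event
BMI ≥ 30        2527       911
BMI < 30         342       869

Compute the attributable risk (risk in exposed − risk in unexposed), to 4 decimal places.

0.4526

Cells: a = 2527, b = 911, c = 342, d = 869.
Risk in exposed = 2527/3438 = 0.735020; risk in unexposed = 342/1211 = 0.282411.
Risk difference = 0.735020 − 0.282411 = 0.452609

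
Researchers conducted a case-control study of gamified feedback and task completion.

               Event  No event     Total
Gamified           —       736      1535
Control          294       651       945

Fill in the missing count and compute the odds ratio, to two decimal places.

2.40

The missing cell is in the exposed row: 1535 − 736 = 799.
So a = 799, b = 736, c = 294, d = 651.
OR = (a·d)/(b·c) = (799 × 651) / (736 × 294) = 520149 / 216384 = 2.40382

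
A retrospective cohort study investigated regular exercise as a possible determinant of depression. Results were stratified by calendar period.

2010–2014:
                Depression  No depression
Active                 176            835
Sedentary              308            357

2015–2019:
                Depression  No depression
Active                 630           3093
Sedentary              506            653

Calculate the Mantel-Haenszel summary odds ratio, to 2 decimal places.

OR_MH = Σ(aᵢdᵢ/nᵢ) / Σ(bᵢcᵢ/nᵢ), where nᵢ is the stratum total.
Stratum 1 (2010–2014): n = 1676; a·d/n = 176·357/1676 = 37.4893; b·c/n = 835·308/1676 = 153.4487
Stratum 2 (2015–2019): n = 4882; a·d/n = 630·653/4882 = 84.2667; b·c/n = 3093·506/4882 = 320.5772
OR_MH = (37.4893 + 84.2667) / (153.4487 + 320.5772) = 121.7560 / 474.0259 = 0.25686

0.26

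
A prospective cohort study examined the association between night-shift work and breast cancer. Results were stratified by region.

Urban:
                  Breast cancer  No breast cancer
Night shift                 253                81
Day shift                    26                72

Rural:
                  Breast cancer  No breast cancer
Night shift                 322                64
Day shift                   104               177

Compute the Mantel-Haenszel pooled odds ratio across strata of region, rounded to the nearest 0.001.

8.591

OR_MH = Σ(aᵢdᵢ/nᵢ) / Σ(bᵢcᵢ/nᵢ), where nᵢ is the stratum total.
Stratum 1 (Urban): n = 432; a·d/n = 253·72/432 = 42.1667; b·c/n = 81·26/432 = 4.8750
Stratum 2 (Rural): n = 667; a·d/n = 322·177/667 = 85.4483; b·c/n = 64·104/667 = 9.9790
OR_MH = (42.1667 + 85.4483) / (4.8750 + 9.9790) = 127.6149 / 14.8540 = 8.59128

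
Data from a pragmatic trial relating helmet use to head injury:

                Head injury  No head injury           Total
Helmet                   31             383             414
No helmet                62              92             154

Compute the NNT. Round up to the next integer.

Risk in treated group = 31/414 = 0.07488; risk in control = 62/154 = 0.40260.
Absolute risk reduction = 0.40260 − 0.07488 = 0.32772
NNT = 1 / ARR = 1 / 0.32772 = 3.051 → round up → 4

4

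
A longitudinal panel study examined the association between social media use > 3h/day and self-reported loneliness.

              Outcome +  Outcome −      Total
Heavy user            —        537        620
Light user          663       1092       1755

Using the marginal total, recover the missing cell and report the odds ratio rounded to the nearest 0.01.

The missing cell is in the exposed row: 620 − 537 = 83.
So a = 83, b = 537, c = 663, d = 1092.
OR = (a·d)/(b·c) = (83 × 1092) / (537 × 663) = 90636 / 356031 = 0.25457

0.25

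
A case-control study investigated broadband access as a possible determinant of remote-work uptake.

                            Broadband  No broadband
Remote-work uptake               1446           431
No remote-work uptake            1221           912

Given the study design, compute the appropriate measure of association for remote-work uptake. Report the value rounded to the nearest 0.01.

2.51

Reading the table with exposure as columns: a = 1446 (Broadband, case), b = 1221 (Broadband, non-case), c = 431 (No broadband, case), d = 912.
This is a case-control study: participants were sampled on outcome status, so risks in the source population cannot be estimated directly — relative risk is not valid here. The odds ratio is the appropriate measure.
OR = (a·d)/(b·c) = (1446 × 912) / (1221 × 431) = 1318752 / 526251 = 2.50594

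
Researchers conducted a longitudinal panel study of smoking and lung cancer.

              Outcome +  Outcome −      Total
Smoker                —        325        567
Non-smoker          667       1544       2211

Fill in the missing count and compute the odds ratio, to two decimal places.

1.72

The missing cell is in the exposed row: 567 − 325 = 242.
So a = 242, b = 325, c = 667, d = 1544.
OR = (a·d)/(b·c) = (242 × 1544) / (325 × 667) = 373648 / 216775 = 1.72367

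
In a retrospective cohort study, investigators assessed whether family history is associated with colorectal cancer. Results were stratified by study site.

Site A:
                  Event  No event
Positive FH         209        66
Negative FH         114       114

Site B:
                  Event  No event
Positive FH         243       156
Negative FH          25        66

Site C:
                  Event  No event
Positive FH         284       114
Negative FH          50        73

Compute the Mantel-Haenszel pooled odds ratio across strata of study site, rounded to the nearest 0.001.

3.541

OR_MH = Σ(aᵢdᵢ/nᵢ) / Σ(bᵢcᵢ/nᵢ), where nᵢ is the stratum total.
Stratum 1 (Site A): n = 503; a·d/n = 209·114/503 = 47.3678; b·c/n = 66·114/503 = 14.9583
Stratum 2 (Site B): n = 490; a·d/n = 243·66/490 = 32.7306; b·c/n = 156·25/490 = 7.9592
Stratum 3 (Site C): n = 521; a·d/n = 284·73/521 = 39.7927; b·c/n = 114·50/521 = 10.9405
OR_MH = (47.3678 + 32.7306 + 39.7927) / (14.9583 + 7.9592 + 10.9405) = 119.8911 / 33.8579 = 3.54101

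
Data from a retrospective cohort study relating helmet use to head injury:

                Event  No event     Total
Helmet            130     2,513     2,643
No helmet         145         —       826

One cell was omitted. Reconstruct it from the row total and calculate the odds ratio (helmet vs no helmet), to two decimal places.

The missing cell is in the unexposed row: 826 − 145 = 681.
So a = 130, b = 2513, c = 145, d = 681.
OR = (a·d)/(b·c) = (130 × 681) / (2513 × 145) = 88530 / 364385 = 0.24296

0.24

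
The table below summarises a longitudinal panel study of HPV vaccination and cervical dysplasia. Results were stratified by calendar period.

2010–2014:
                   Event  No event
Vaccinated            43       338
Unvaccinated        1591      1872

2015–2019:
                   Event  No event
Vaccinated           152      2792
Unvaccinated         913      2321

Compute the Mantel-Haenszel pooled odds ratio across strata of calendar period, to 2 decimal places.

OR_MH = Σ(aᵢdᵢ/nᵢ) / Σ(bᵢcᵢ/nᵢ), where nᵢ is the stratum total.
Stratum 1 (2010–2014): n = 3844; a·d/n = 43·1872/3844 = 20.9407; b·c/n = 338·1591/3844 = 139.8954
Stratum 2 (2015–2019): n = 6178; a·d/n = 152·2321/6178 = 57.1046; b·c/n = 2792·913/6178 = 412.6086
OR_MH = (20.9407 + 57.1046) / (139.8954 + 412.6086) = 78.0453 / 552.5040 = 0.14126

0.14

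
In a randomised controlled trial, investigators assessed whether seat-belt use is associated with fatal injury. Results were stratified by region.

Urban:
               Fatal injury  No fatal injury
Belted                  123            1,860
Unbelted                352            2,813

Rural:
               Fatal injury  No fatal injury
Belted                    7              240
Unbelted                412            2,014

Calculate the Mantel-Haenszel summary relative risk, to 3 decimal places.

RR_MH = Σ(aᵢ·n₀ᵢ/nᵢ) / Σ(cᵢ·n₁ᵢ/nᵢ), with n₁ᵢ = aᵢ+bᵢ (exposed), n₀ᵢ = cᵢ+dᵢ (unexposed), nᵢ = n₁ᵢ+n₀ᵢ.
Stratum 1 (Urban): n₁ = 1983, n₀ = 3165, n = 5148; a·n₀/n = 123·3165/5148 = 75.6206; c·n₁/n = 352·1983/5148 = 135.5897
Stratum 2 (Rural): n₁ = 247, n₀ = 2426, n = 2673; a·n₀/n = 7·2426/2673 = 6.3532; c·n₁/n = 412·247/2673 = 38.0711
RR_MH = (75.6206 + 6.3532) / (135.5897 + 38.0711) = 81.9738 / 173.6608 = 0.47203

0.472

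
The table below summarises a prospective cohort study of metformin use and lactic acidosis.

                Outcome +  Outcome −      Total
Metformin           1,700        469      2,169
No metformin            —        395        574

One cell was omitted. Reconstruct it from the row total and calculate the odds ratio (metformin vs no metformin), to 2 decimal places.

8.00

The missing cell is in the unexposed row: 574 − 395 = 179.
So a = 1700, b = 469, c = 179, d = 395.
OR = (a·d)/(b·c) = (1700 × 395) / (469 × 179) = 671500 / 83951 = 7.99871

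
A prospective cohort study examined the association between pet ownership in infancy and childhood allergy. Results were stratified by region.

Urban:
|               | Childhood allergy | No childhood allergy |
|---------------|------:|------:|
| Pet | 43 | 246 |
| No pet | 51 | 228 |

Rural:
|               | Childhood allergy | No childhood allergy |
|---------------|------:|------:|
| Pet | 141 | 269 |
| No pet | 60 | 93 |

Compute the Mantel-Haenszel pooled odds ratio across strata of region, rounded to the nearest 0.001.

OR_MH = Σ(aᵢdᵢ/nᵢ) / Σ(bᵢcᵢ/nᵢ), where nᵢ is the stratum total.
Stratum 1 (Urban): n = 568; a·d/n = 43·228/568 = 17.2606; b·c/n = 246·51/568 = 22.0880
Stratum 2 (Rural): n = 563; a·d/n = 141·93/563 = 23.2913; b·c/n = 269·60/563 = 28.6679
OR_MH = (17.2606 + 23.2913) / (22.0880 + 28.6679) = 40.5519 / 50.7559 = 0.79896

0.799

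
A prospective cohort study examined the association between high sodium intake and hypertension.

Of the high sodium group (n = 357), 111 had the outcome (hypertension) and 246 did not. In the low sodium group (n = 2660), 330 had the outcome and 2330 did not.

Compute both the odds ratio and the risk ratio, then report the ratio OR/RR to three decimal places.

1.271

From the description: a = 111, b = 246, c = 330, d = 2330.
OR = (111·2330)/(246·330) = 258630/81180 = 3.18588
Risk in exposed = 111/357 = 0.31092; risk in unexposed = 330/2660 = 0.12406; RR = 2.50624
OR/RR = 3.18588 / 2.50624 = 1.27118
The outcome is not rare, so the OR lies further from 1 than the RR.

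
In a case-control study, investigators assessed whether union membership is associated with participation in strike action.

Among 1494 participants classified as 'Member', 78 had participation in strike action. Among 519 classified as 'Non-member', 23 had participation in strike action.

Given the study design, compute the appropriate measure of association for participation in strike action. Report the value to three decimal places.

1.188

From the description: a = 78, b = 1416, c = 23, d = 496.
This is a case-control study: participants were sampled on outcome status, so risks in the source population cannot be estimated directly — relative risk is not valid here. The odds ratio is the appropriate measure.
OR = (a·d)/(b·c) = (78 × 496) / (1416 × 23) = 38688 / 32568 = 1.18791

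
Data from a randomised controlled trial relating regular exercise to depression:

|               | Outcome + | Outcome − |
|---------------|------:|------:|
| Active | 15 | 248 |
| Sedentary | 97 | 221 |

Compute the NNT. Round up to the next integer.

Risk in treated group = 15/263 = 0.05703; risk in control = 97/318 = 0.30503.
Absolute risk reduction = 0.30503 − 0.05703 = 0.24800
NNT = 1 / ARR = 1 / 0.24800 = 4.032 → round up → 5

5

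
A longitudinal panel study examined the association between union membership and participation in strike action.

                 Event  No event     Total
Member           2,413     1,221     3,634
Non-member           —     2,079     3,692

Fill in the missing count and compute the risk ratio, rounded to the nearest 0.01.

1.52

The missing cell is in the unexposed row: 3692 − 2079 = 1613.
So a = 2413, b = 1221, c = 1613, d = 2079.
RR = [a/(a+b)] / [c/(c+d)] = (2413/3634) / (1613/3692) = 0.66401/0.43689 = 1.51985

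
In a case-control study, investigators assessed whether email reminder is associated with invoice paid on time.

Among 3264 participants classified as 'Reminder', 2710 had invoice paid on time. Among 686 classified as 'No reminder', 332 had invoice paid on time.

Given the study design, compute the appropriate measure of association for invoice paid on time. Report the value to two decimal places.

From the description: a = 2710, b = 554, c = 332, d = 354.
This is a case-control study: participants were sampled on outcome status, so risks in the source population cannot be estimated directly — relative risk is not valid here. The odds ratio is the appropriate measure.
OR = (a·d)/(b·c) = (2710 × 354) / (554 × 332) = 959340 / 183928 = 5.21585

5.22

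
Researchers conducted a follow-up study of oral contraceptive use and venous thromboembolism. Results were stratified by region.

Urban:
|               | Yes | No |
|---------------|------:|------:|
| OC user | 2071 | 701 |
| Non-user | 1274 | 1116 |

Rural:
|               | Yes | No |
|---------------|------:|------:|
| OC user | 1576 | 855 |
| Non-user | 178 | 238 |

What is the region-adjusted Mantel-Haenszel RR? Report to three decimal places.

RR_MH = Σ(aᵢ·n₀ᵢ/nᵢ) / Σ(cᵢ·n₁ᵢ/nᵢ), with n₁ᵢ = aᵢ+bᵢ (exposed), n₀ᵢ = cᵢ+dᵢ (unexposed), nᵢ = n₁ᵢ+n₀ᵢ.
Stratum 1 (Urban): n₁ = 2772, n₀ = 2390, n = 5162; a·n₀/n = 2071·2390/5162 = 958.8706; c·n₁/n = 1274·2772/5162 = 684.1395
Stratum 2 (Rural): n₁ = 2431, n₀ = 416, n = 2847; a·n₀/n = 1576·416/2847 = 230.2831; c·n₁/n = 178·2431/2847 = 151.9909
RR_MH = (958.8706 + 230.2831) / (684.1395 + 151.9909) = 1189.1537 / 836.1303 = 1.42221

1.422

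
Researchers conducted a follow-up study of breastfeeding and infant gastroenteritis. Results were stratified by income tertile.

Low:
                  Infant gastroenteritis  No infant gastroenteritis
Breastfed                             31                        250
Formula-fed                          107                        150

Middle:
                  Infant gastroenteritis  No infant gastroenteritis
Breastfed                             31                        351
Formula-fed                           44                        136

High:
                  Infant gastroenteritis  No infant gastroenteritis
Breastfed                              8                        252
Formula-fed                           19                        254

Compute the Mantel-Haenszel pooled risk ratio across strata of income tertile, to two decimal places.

0.30

RR_MH = Σ(aᵢ·n₀ᵢ/nᵢ) / Σ(cᵢ·n₁ᵢ/nᵢ), with n₁ᵢ = aᵢ+bᵢ (exposed), n₀ᵢ = cᵢ+dᵢ (unexposed), nᵢ = n₁ᵢ+n₀ᵢ.
Stratum 1 (Low): n₁ = 281, n₀ = 257, n = 538; a·n₀/n = 31·257/538 = 14.8086; c·n₁/n = 107·281/538 = 55.8866
Stratum 2 (Middle): n₁ = 382, n₀ = 180, n = 562; a·n₀/n = 31·180/562 = 9.9288; c·n₁/n = 44·382/562 = 29.9075
Stratum 3 (High): n₁ = 260, n₀ = 273, n = 533; a·n₀/n = 8·273/533 = 4.0976; c·n₁/n = 19·260/533 = 9.2683
RR_MH = (14.8086 + 9.9288 + 4.0976) / (55.8866 + 29.9075 + 9.2683) = 28.8349 / 95.0624 = 0.30333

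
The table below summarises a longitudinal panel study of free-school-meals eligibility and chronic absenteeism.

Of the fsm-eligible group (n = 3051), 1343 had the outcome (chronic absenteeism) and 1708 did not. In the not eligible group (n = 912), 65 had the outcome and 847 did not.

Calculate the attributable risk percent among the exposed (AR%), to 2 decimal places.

83.81

From the description: a = 1343, b = 1708, c = 65, d = 847.
Risk in exposed = 1343/3051 = 0.44018; risk in unexposed = 65/912 = 0.07127.
RR = 0.44018/0.07127 = 6.17611
AR% = (RR − 1)/RR × 100 = (6.17611 − 1)/6.17611 × 100 = 83.8086%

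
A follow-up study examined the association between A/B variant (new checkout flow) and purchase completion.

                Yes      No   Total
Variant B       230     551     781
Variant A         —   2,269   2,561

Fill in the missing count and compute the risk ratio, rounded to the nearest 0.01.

2.58

The missing cell is in the unexposed row: 2561 − 2269 = 292.
So a = 230, b = 551, c = 292, d = 2269.
RR = [a/(a+b)] / [c/(c+d)] = (230/781) / (292/2561) = 0.29449/0.11402 = 2.58288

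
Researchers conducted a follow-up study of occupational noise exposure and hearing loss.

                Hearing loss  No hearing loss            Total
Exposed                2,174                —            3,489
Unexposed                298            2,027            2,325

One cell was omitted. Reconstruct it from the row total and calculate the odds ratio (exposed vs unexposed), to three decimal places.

11.245

The missing cell is in the exposed row: 3489 − 2174 = 1315.
So a = 2174, b = 1315, c = 298, d = 2027.
OR = (a·d)/(b·c) = (2174 × 2027) / (1315 × 298) = 4406698 / 391870 = 11.24531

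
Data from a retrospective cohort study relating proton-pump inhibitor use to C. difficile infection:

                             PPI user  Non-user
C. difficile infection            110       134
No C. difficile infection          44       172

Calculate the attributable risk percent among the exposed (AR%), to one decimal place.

38.7

Reading the table with exposure as columns: a = 110 (PPI user, case), b = 44 (PPI user, non-case), c = 134 (Non-user, case), d = 172.
Risk in exposed = 110/154 = 0.71429; risk in unexposed = 134/306 = 0.43791.
RR = 0.71429/0.43791 = 1.63113
AR% = (RR − 1)/RR × 100 = (1.63113 − 1)/1.63113 × 100 = 38.6928%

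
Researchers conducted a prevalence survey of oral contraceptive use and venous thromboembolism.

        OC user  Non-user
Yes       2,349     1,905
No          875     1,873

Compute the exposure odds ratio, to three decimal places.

2.639

Reading the table with exposure as columns: a = 2349 (OC user, case), b = 875 (OC user, non-case), c = 1905 (Non-user, case), d = 1873.
OR = (a·d)/(b·c) = (2349 × 1873) / (875 × 1905) = 4399677 / 1666875 = 2.63948
The odds of venous thromboembolism are about 2.64 times as high in the oc user group.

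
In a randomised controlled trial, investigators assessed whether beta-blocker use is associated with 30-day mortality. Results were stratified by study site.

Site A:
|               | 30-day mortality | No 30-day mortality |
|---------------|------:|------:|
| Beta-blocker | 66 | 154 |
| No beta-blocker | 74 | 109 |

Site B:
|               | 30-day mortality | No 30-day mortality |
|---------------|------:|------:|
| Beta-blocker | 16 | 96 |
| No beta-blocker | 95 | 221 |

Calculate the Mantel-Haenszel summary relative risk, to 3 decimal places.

0.640

RR_MH = Σ(aᵢ·n₀ᵢ/nᵢ) / Σ(cᵢ·n₁ᵢ/nᵢ), with n₁ᵢ = aᵢ+bᵢ (exposed), n₀ᵢ = cᵢ+dᵢ (unexposed), nᵢ = n₁ᵢ+n₀ᵢ.
Stratum 1 (Site A): n₁ = 220, n₀ = 183, n = 403; a·n₀/n = 66·183/403 = 29.9702; c·n₁/n = 74·220/403 = 40.3970
Stratum 2 (Site B): n₁ = 112, n₀ = 316, n = 428; a·n₀/n = 16·316/428 = 11.8131; c·n₁/n = 95·112/428 = 24.8598
RR_MH = (29.9702 + 11.8131) / (40.3970 + 24.8598) = 41.7833 / 65.2568 = 0.64029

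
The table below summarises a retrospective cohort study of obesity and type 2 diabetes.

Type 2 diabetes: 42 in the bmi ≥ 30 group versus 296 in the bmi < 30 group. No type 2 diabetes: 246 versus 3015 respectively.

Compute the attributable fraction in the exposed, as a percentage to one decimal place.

38.7

From the description: a = 42, b = 246, c = 296, d = 3015.
Risk in exposed = 42/288 = 0.14583; risk in unexposed = 296/3311 = 0.08940.
RR = 0.14583/0.08940 = 1.63126
AR% = (RR − 1)/RR × 100 = (1.63126 − 1)/1.63126 × 100 = 38.6978%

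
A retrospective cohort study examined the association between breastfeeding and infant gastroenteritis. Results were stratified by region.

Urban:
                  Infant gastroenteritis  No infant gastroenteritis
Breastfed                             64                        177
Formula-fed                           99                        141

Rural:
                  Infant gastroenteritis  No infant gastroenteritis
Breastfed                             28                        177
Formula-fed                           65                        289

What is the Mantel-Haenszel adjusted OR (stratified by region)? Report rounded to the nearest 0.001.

0.583

OR_MH = Σ(aᵢdᵢ/nᵢ) / Σ(bᵢcᵢ/nᵢ), where nᵢ is the stratum total.
Stratum 1 (Urban): n = 481; a·d/n = 64·141/481 = 18.7609; b·c/n = 177·99/481 = 36.4304
Stratum 2 (Rural): n = 559; a·d/n = 28·289/559 = 14.4758; b·c/n = 177·65/559 = 20.5814
OR_MH = (18.7609 + 14.4758) / (36.4304 + 20.5814) = 33.2368 / 57.0117 = 0.58298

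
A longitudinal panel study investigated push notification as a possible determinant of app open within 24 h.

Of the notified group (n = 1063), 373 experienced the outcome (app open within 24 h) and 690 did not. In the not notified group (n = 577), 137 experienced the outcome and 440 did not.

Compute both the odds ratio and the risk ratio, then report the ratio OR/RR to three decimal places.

From the description: a = 373, b = 690, c = 137, d = 440.
OR = (373·440)/(690·137) = 164120/94530 = 1.73617
Risk in exposed = 373/1063 = 0.35089; risk in unexposed = 137/577 = 0.23744; RR = 1.47785
OR/RR = 1.73617 / 1.47785 = 1.17479
The outcome is not rare, so the OR lies further from 1 than the RR.

1.175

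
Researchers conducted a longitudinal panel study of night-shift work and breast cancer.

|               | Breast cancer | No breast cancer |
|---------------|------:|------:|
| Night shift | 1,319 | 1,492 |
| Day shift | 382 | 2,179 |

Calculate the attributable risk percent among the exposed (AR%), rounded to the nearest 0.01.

68.21

Cells: a = 1319, b = 1492, c = 382, d = 2179.
Risk in exposed = 1319/2811 = 0.46923; risk in unexposed = 382/2561 = 0.14916.
RR = 0.46923/0.14916 = 3.14579
AR% = (RR − 1)/RR × 100 = (3.14579 − 1)/3.14579 × 100 = 68.2115%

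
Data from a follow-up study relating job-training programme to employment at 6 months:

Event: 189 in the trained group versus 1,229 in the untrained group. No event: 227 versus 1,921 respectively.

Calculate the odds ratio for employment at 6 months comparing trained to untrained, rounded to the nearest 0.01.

1.30

From the description: a = 189, b = 227, c = 1229, d = 1921.
OR = (a·d)/(b·c) = (189 × 1921) / (227 × 1229) = 363069 / 278983 = 1.30140
The odds of employment at 6 months are about 1.30 times as high in the trained group.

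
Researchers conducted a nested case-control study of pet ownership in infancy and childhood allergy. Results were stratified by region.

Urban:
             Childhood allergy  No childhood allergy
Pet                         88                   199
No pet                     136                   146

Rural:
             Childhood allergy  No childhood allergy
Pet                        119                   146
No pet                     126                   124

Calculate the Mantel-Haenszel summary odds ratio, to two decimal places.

0.62

OR_MH = Σ(aᵢdᵢ/nᵢ) / Σ(bᵢcᵢ/nᵢ), where nᵢ is the stratum total.
Stratum 1 (Urban): n = 569; a·d/n = 88·146/569 = 22.5800; b·c/n = 199·136/569 = 47.5641
Stratum 2 (Rural): n = 515; a·d/n = 119·124/515 = 28.6524; b·c/n = 146·126/515 = 35.7204
OR_MH = (22.5800 + 28.6524) / (47.5641 + 35.7204) = 51.2324 / 83.2845 = 0.61515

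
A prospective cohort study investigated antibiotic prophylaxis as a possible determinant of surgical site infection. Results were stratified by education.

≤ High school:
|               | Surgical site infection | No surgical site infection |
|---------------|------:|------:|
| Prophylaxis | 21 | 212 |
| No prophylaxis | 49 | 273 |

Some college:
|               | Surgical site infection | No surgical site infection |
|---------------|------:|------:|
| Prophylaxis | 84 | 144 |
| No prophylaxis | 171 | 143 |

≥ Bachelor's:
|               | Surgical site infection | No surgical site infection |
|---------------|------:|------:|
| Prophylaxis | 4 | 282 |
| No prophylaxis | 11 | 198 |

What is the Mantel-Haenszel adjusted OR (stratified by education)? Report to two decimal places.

OR_MH = Σ(aᵢdᵢ/nᵢ) / Σ(bᵢcᵢ/nᵢ), where nᵢ is the stratum total.
Stratum 1 (≤ High school): n = 555; a·d/n = 21·273/555 = 10.3297; b·c/n = 212·49/555 = 18.7171
Stratum 2 (Some college): n = 542; a·d/n = 84·143/542 = 22.1624; b·c/n = 144·171/542 = 45.4317
Stratum 3 (≥ Bachelor's): n = 495; a·d/n = 4·198/495 = 1.6000; b·c/n = 282·11/495 = 6.2667
OR_MH = (10.3297 + 22.1624 + 1.6000) / (18.7171 + 45.4317 + 6.2667) = 34.0921 / 70.4155 = 0.48416

0.48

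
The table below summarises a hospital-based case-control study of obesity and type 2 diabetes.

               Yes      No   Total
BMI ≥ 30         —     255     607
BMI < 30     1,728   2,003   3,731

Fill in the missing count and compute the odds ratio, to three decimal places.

The missing cell is in the exposed row: 607 − 255 = 352.
So a = 352, b = 255, c = 1728, d = 2003.
OR = (a·d)/(b·c) = (352 × 2003) / (255 × 1728) = 705056 / 440640 = 1.60007

1.600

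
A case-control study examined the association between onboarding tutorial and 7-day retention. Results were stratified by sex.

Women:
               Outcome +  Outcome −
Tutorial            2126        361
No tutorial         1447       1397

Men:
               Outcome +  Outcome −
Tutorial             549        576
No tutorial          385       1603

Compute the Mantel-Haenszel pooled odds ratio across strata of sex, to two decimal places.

4.96

OR_MH = Σ(aᵢdᵢ/nᵢ) / Σ(bᵢcᵢ/nᵢ), where nᵢ is the stratum total.
Stratum 1 (Women): n = 5331; a·d/n = 2126·1397/5331 = 557.1229; b·c/n = 361·1447/5331 = 97.9867
Stratum 2 (Men): n = 3113; a·d/n = 549·1603/3113 = 282.7006; b·c/n = 576·385/3113 = 71.2367
OR_MH = (557.1229 + 282.7006) / (97.9867 + 71.2367) = 839.8235 / 169.2234 = 4.96281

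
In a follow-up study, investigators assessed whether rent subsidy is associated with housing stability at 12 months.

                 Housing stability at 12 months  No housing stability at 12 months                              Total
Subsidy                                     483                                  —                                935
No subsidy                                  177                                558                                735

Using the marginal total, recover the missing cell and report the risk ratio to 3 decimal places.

2.145

The missing cell is in the exposed row: 935 − 483 = 452.
So a = 483, b = 452, c = 177, d = 558.
RR = [a/(a+b)] / [c/(c+d)] = (483/935) / (177/735) = 0.51658/0.24082 = 2.14511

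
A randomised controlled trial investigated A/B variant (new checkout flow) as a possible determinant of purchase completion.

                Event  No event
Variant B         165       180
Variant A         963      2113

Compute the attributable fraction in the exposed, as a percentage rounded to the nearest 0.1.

Cells: a = 165, b = 180, c = 963, d = 2113.
Risk in exposed = 165/345 = 0.47826; risk in unexposed = 963/3076 = 0.31307.
RR = 0.47826/0.31307 = 1.52765
AR% = (RR − 1)/RR × 100 = (1.52765 − 1)/1.52765 × 100 = 34.5401%

34.5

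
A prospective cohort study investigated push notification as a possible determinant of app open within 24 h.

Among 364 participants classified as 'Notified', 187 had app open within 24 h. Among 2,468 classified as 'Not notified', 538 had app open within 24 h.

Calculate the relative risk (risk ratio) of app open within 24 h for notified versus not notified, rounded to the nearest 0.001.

From the description: a = 187, b = 177, c = 538, d = 1930.
Risk in exposed = 187/364 = 0.51374; risk in unexposed = 538/2468 = 0.21799.
RR = 0.51374 / 0.21799 = 2.35669
The risk among the exposed is 2.36 times that among the unexposed.

2.357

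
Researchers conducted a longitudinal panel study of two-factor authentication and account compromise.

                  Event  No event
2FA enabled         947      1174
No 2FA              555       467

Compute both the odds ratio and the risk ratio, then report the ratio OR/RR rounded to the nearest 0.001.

0.826

Cells: a = 947, b = 1174, c = 555, d = 467.
OR = (947·467)/(1174·555) = 442249/651570 = 0.67874
Risk in exposed = 947/2121 = 0.44649; risk in unexposed = 555/1022 = 0.54305; RR = 0.82218
OR/RR = 0.67874 / 0.82218 = 0.82554
The outcome is not rare, so the OR lies further from 1 than the RR.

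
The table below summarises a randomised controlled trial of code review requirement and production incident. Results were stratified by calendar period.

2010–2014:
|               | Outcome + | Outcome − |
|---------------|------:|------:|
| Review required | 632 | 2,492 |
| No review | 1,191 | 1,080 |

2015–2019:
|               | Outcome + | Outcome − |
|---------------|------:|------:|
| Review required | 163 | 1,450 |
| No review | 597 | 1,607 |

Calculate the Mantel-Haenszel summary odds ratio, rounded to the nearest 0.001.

0.251

OR_MH = Σ(aᵢdᵢ/nᵢ) / Σ(bᵢcᵢ/nᵢ), where nᵢ is the stratum total.
Stratum 1 (2010–2014): n = 5395; a·d/n = 632·1080/5395 = 126.5171; b·c/n = 2492·1191/5395 = 550.1338
Stratum 2 (2015–2019): n = 3817; a·d/n = 163·1607/3817 = 68.6248; b·c/n = 1450·597/3817 = 226.7881
OR_MH = (126.5171 + 68.6248) / (550.1338 + 226.7881) = 195.1420 / 776.9219 = 0.25117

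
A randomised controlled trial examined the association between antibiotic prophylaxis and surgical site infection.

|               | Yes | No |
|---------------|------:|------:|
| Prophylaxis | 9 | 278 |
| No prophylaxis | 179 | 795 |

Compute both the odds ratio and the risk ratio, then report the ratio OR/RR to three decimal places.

0.843

Cells: a = 9, b = 278, c = 179, d = 795.
OR = (9·795)/(278·179) = 7155/49762 = 0.14378
Risk in exposed = 9/287 = 0.03136; risk in unexposed = 179/974 = 0.18378; RR = 0.17063
OR/RR = 0.14378 / 0.17063 = 0.84265
The outcome is not rare, so the OR lies further from 1 than the RR.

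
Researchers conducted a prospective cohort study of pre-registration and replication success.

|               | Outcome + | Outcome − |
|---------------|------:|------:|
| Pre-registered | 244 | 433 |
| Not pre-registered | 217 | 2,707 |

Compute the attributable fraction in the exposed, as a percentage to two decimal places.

Cells: a = 244, b = 433, c = 217, d = 2707.
Risk in exposed = 244/677 = 0.36041; risk in unexposed = 217/2924 = 0.07421.
RR = 0.36041/0.07421 = 4.85645
AR% = (RR − 1)/RR × 100 = (4.85645 − 1)/4.85645 × 100 = 79.4088%

79.41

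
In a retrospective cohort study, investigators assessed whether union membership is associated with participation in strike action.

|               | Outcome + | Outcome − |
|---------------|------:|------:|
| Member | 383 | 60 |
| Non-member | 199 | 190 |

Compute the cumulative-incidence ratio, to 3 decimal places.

1.690

Cells: a = 383, b = 60, c = 199, d = 190.
Risk in exposed = 383/443 = 0.86456; risk in unexposed = 199/389 = 0.51157.
RR = 0.86456 / 0.51157 = 1.69002
The risk among the exposed is 1.69 times that among the unexposed.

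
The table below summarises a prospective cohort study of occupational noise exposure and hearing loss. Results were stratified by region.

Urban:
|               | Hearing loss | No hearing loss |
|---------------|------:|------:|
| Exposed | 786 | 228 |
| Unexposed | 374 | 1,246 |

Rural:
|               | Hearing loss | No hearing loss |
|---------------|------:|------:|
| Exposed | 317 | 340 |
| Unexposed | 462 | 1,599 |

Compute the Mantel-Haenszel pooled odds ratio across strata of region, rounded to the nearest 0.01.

OR_MH = Σ(aᵢdᵢ/nᵢ) / Σ(bᵢcᵢ/nᵢ), where nᵢ is the stratum total.
Stratum 1 (Urban): n = 2634; a·d/n = 786·1246/2634 = 371.8132; b·c/n = 228·374/2634 = 32.3736
Stratum 2 (Rural): n = 2718; a·d/n = 317·1599/2718 = 186.4912; b·c/n = 340·462/2718 = 57.7925
OR_MH = (371.8132 + 186.4912) / (32.3736 + 57.7925) = 558.3044 / 90.1661 = 6.19196

6.19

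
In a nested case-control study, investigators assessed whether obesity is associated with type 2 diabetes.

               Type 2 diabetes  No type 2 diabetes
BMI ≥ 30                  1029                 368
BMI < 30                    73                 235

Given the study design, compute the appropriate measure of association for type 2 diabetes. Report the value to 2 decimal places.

9.00

Cells: a = 1029, b = 368, c = 73, d = 235.
This is a nested case-control study: participants were sampled on outcome status, so risks in the source population cannot be estimated directly — relative risk is not valid here. The odds ratio is the appropriate measure.
OR = (a·d)/(b·c) = (1029 × 235) / (368 × 73) = 241815 / 26864 = 9.00145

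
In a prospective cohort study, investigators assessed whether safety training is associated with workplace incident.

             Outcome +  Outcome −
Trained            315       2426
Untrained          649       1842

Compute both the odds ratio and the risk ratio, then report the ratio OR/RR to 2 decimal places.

Cells: a = 315, b = 2426, c = 649, d = 1842.
OR = (315·1842)/(2426·649) = 580230/1574474 = 0.36852
Risk in exposed = 315/2741 = 0.11492; risk in unexposed = 649/2491 = 0.26054; RR = 0.44109
OR/RR = 0.36852 / 0.44109 = 0.83548
The outcome is not rare, so the OR lies further from 1 than the RR.

0.84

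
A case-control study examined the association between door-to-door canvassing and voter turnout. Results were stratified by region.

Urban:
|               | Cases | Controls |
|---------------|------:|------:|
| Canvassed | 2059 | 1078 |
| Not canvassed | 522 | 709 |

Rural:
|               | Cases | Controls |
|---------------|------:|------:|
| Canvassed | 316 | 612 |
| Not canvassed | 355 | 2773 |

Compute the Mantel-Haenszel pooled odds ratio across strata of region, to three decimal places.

3.017

OR_MH = Σ(aᵢdᵢ/nᵢ) / Σ(bᵢcᵢ/nᵢ), where nᵢ is the stratum total.
Stratum 1 (Urban): n = 4368; a·d/n = 2059·709/4368 = 334.2104; b·c/n = 1078·522/4368 = 128.8269
Stratum 2 (Rural): n = 4056; a·d/n = 316·2773/4056 = 216.0424; b·c/n = 612·355/4056 = 53.5651
OR_MH = (334.2104 + 216.0424) / (128.8269 + 53.5651) = 550.2528 / 182.3920 = 3.01687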